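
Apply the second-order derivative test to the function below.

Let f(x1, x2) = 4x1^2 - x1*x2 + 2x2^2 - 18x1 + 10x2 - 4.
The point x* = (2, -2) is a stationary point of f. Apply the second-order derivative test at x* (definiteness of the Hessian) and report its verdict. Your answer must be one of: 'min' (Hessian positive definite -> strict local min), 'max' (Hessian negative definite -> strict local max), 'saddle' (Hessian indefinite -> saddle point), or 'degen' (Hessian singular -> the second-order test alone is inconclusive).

Compute the Hessian H = grad^2 f:
  H = [[8, -1], [-1, 4]]
Verify stationarity: grad f(x*) = H x* + g = (0, 0).
Eigenvalues of H: 3.7639, 8.2361.
Both eigenvalues > 0, so H is positive definite -> x* is a strict local min.

min


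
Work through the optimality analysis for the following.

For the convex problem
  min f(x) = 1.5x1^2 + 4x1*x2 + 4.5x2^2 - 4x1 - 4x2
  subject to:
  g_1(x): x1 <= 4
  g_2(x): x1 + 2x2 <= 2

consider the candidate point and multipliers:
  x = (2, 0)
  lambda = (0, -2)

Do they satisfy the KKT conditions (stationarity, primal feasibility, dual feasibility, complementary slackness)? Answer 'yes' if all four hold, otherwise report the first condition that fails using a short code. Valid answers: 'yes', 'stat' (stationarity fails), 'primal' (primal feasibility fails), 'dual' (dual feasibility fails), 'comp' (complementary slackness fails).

Gradient of f: grad f(x) = Q x + c = (2, 4)
Constraint values g_i(x) = a_i^T x - b_i:
  g_1((2, 0)) = -2
  g_2((2, 0)) = 0
Stationarity residual: grad f(x) + sum_i lambda_i a_i = (0, 0)
  -> stationarity OK
Primal feasibility (all g_i <= 0): OK
Dual feasibility (all lambda_i >= 0): FAILS
Complementary slackness (lambda_i * g_i(x) = 0 for all i): OK

Verdict: the first failing condition is dual_feasibility -> dual.

dual


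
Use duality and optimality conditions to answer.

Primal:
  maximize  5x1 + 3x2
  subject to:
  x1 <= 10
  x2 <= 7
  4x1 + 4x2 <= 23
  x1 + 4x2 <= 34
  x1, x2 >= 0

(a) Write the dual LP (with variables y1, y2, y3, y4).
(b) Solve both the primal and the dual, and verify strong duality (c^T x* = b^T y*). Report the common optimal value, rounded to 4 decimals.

The standard primal-dual pair for 'max c^T x s.t. A x <= b, x >= 0' is:
  Dual:  min b^T y  s.t.  A^T y >= c,  y >= 0.

So the dual LP is:
  minimize  10y1 + 7y2 + 23y3 + 34y4
  subject to:
    y1 + 4y3 + y4 >= 5
    y2 + 4y3 + 4y4 >= 3
    y1, y2, y3, y4 >= 0

Solving the primal: x* = (5.75, 0).
  primal value c^T x* = 28.75.
Solving the dual: y* = (0, 0, 1.25, 0).
  dual value b^T y* = 28.75.
Strong duality: c^T x* = b^T y*. Confirmed.

28.75


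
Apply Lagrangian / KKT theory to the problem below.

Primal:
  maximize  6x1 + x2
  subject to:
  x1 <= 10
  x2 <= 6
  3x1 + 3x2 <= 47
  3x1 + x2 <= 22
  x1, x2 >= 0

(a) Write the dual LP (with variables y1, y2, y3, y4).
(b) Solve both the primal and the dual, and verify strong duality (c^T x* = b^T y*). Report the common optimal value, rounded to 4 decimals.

The standard primal-dual pair for 'max c^T x s.t. A x <= b, x >= 0' is:
  Dual:  min b^T y  s.t.  A^T y >= c,  y >= 0.

So the dual LP is:
  minimize  10y1 + 6y2 + 47y3 + 22y4
  subject to:
    y1 + 3y3 + 3y4 >= 6
    y2 + 3y3 + y4 >= 1
    y1, y2, y3, y4 >= 0

Solving the primal: x* = (7.3333, 0).
  primal value c^T x* = 44.
Solving the dual: y* = (0, 0, 0, 2).
  dual value b^T y* = 44.
Strong duality: c^T x* = b^T y*. Confirmed.

44


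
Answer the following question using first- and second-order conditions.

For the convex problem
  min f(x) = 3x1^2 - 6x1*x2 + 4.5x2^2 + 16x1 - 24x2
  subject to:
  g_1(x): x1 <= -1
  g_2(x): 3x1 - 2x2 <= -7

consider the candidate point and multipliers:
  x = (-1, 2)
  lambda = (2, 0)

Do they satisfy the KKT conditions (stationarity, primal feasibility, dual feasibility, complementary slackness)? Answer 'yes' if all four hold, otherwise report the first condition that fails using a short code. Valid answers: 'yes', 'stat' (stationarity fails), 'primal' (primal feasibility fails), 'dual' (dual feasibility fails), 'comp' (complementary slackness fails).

Gradient of f: grad f(x) = Q x + c = (-2, 0)
Constraint values g_i(x) = a_i^T x - b_i:
  g_1((-1, 2)) = 0
  g_2((-1, 2)) = 0
Stationarity residual: grad f(x) + sum_i lambda_i a_i = (0, 0)
  -> stationarity OK
Primal feasibility (all g_i <= 0): OK
Dual feasibility (all lambda_i >= 0): OK
Complementary slackness (lambda_i * g_i(x) = 0 for all i): OK

Verdict: yes, KKT holds.

yes


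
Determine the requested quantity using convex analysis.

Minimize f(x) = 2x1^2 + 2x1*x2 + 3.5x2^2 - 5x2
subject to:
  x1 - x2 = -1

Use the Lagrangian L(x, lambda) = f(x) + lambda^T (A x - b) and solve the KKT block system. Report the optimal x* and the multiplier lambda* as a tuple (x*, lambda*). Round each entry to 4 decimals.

Form the Lagrangian:
  L(x, lambda) = (1/2) x^T Q x + c^T x + lambda^T (A x - b)
Stationarity (grad_x L = 0): Q x + c + A^T lambda = 0.
Primal feasibility: A x = b.

This gives the KKT block system:
  [ Q   A^T ] [ x     ]   [-c ]
  [ A    0  ] [ lambda ] = [ b ]

Solving the linear system:
  x*      = (-0.2667, 0.7333)
  lambda* = (-0.4)
  f(x*)   = -2.0333

x* = (-0.2667, 0.7333), lambda* = (-0.4)


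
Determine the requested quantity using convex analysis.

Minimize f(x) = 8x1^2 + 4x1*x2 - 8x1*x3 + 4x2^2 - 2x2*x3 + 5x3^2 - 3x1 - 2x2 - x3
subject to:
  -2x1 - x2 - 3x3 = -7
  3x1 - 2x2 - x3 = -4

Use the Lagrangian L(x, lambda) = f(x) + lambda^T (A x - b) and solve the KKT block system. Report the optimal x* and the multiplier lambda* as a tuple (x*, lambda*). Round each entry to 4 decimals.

Form the Lagrangian:
  L(x, lambda) = (1/2) x^T Q x + c^T x + lambda^T (A x - b)
Stationarity (grad_x L = 0): Q x + c + A^T lambda = 0.
Primal feasibility: A x = b.

This gives the KKT block system:
  [ Q   A^T ] [ x     ]   [-c ]
  [ A    0  ] [ lambda ] = [ b ]

Solving the linear system:
  x*      = (0.2716, 1.5976, 1.6197)
  lambda* = (2.2059, 3.211)
  f(x*)   = 11.3279

x* = (0.2716, 1.5976, 1.6197), lambda* = (2.2059, 3.211)


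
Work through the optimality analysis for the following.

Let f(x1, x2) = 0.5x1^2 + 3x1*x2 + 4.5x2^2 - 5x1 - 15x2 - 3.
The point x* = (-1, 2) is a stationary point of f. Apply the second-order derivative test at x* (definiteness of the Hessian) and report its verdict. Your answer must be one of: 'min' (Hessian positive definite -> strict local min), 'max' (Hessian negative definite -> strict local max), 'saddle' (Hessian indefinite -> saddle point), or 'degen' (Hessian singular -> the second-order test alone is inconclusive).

Compute the Hessian H = grad^2 f:
  H = [[1, 3], [3, 9]]
Verify stationarity: grad f(x*) = H x* + g = (0, 0).
Eigenvalues of H: 0, 10.
H has a zero eigenvalue (singular; positive semidefinite but not definite), so H is neither positive definite, negative definite, nor indefinite. The second-order test alone is inconclusive -> degen.
(Indeed, f is constant along the null direction of H through x*, so x* is not a strict local extremum.)

degen


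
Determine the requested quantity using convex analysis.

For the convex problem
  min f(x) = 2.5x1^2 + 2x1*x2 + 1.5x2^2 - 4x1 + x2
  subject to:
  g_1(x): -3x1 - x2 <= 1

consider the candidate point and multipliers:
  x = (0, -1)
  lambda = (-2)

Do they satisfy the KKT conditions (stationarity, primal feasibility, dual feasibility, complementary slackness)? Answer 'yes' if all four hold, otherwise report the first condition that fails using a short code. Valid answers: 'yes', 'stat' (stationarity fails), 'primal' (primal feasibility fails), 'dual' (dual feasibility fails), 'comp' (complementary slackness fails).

Gradient of f: grad f(x) = Q x + c = (-6, -2)
Constraint values g_i(x) = a_i^T x - b_i:
  g_1((0, -1)) = 0
Stationarity residual: grad f(x) + sum_i lambda_i a_i = (0, 0)
  -> stationarity OK
Primal feasibility (all g_i <= 0): OK
Dual feasibility (all lambda_i >= 0): FAILS
Complementary slackness (lambda_i * g_i(x) = 0 for all i): OK

Verdict: the first failing condition is dual_feasibility -> dual.

dual


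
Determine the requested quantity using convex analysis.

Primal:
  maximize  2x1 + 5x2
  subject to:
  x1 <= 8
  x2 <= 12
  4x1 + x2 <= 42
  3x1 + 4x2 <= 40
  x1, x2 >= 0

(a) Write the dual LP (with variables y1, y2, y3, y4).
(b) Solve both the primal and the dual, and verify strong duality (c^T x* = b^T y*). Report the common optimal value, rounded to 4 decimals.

The standard primal-dual pair for 'max c^T x s.t. A x <= b, x >= 0' is:
  Dual:  min b^T y  s.t.  A^T y >= c,  y >= 0.

So the dual LP is:
  minimize  8y1 + 12y2 + 42y3 + 40y4
  subject to:
    y1 + 4y3 + 3y4 >= 2
    y2 + y3 + 4y4 >= 5
    y1, y2, y3, y4 >= 0

Solving the primal: x* = (0, 10).
  primal value c^T x* = 50.
Solving the dual: y* = (0, 0, 0, 1.25).
  dual value b^T y* = 50.
Strong duality: c^T x* = b^T y*. Confirmed.

50


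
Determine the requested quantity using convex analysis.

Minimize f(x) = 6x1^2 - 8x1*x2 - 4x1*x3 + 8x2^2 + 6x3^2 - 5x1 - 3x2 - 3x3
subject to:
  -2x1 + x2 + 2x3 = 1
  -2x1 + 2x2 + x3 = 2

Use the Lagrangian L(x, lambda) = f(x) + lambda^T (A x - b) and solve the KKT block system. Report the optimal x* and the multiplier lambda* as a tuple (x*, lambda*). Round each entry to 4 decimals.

Form the Lagrangian:
  L(x, lambda) = (1/2) x^T Q x + c^T x + lambda^T (A x - b)
Stationarity (grad_x L = 0): Q x + c + A^T lambda = 0.
Primal feasibility: A x = b.

This gives the KKT block system:
  [ Q   A^T ] [ x     ]   [-c ]
  [ A    0  ] [ lambda ] = [ b ]

Solving the linear system:
  x*      = (0.75, 1.5, 0.5)
  lambda* = (5, -10)
  f(x*)   = 2.625

x* = (0.75, 1.5, 0.5), lambda* = (5, -10)


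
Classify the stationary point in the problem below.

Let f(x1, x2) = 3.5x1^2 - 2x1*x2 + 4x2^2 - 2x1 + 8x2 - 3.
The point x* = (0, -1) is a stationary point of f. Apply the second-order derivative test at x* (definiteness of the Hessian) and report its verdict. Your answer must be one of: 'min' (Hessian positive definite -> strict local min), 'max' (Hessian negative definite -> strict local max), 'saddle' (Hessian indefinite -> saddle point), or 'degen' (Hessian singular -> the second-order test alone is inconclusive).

Compute the Hessian H = grad^2 f:
  H = [[7, -2], [-2, 8]]
Verify stationarity: grad f(x*) = H x* + g = (0, 0).
Eigenvalues of H: 5.4384, 9.5616.
Both eigenvalues > 0, so H is positive definite -> x* is a strict local min.

min


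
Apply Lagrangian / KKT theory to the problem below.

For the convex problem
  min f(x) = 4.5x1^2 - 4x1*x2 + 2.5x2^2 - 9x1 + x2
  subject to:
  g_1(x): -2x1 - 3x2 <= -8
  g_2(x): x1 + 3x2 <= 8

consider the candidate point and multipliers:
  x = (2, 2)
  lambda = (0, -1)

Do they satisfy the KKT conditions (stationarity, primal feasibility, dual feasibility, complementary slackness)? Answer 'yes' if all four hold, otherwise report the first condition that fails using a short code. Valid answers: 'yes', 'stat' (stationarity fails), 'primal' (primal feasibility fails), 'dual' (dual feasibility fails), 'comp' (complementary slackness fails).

Gradient of f: grad f(x) = Q x + c = (1, 3)
Constraint values g_i(x) = a_i^T x - b_i:
  g_1((2, 2)) = -2
  g_2((2, 2)) = 0
Stationarity residual: grad f(x) + sum_i lambda_i a_i = (0, 0)
  -> stationarity OK
Primal feasibility (all g_i <= 0): OK
Dual feasibility (all lambda_i >= 0): FAILS
Complementary slackness (lambda_i * g_i(x) = 0 for all i): OK

Verdict: the first failing condition is dual_feasibility -> dual.

dual


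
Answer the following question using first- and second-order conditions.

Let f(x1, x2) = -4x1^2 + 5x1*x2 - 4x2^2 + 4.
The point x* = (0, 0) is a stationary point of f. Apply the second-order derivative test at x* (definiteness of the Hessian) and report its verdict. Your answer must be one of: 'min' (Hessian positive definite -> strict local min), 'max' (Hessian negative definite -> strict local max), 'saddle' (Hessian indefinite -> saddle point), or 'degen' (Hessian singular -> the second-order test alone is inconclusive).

Compute the Hessian H = grad^2 f:
  H = [[-8, 5], [5, -8]]
Verify stationarity: grad f(x*) = H x* + g = (0, 0).
Eigenvalues of H: -13, -3.
Both eigenvalues < 0, so H is negative definite -> x* is a strict local max.

max


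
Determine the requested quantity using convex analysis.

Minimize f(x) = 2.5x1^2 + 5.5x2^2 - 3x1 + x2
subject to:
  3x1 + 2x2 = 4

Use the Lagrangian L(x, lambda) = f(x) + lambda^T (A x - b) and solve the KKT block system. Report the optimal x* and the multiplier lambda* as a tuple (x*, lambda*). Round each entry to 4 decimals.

Form the Lagrangian:
  L(x, lambda) = (1/2) x^T Q x + c^T x + lambda^T (A x - b)
Stationarity (grad_x L = 0): Q x + c + A^T lambda = 0.
Primal feasibility: A x = b.

This gives the KKT block system:
  [ Q   A^T ] [ x     ]   [-c ]
  [ A    0  ] [ lambda ] = [ b ]

Solving the linear system:
  x*      = (1.2605, 0.1092)
  lambda* = (-1.1008)
  f(x*)   = 0.3655

x* = (1.2605, 0.1092), lambda* = (-1.1008)


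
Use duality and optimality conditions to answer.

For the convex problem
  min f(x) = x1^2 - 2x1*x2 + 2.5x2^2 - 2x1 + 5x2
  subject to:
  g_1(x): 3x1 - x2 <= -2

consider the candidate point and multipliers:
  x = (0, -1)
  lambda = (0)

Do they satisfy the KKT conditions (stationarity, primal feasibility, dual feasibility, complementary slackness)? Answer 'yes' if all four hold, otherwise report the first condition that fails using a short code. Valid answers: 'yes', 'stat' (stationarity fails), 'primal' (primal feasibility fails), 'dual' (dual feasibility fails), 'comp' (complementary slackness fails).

Gradient of f: grad f(x) = Q x + c = (0, 0)
Constraint values g_i(x) = a_i^T x - b_i:
  g_1((0, -1)) = 3
Stationarity residual: grad f(x) + sum_i lambda_i a_i = (0, 0)
  -> stationarity OK
Primal feasibility (all g_i <= 0): FAILS
Dual feasibility (all lambda_i >= 0): OK
Complementary slackness (lambda_i * g_i(x) = 0 for all i): OK

Verdict: the first failing condition is primal_feasibility -> primal.

primal


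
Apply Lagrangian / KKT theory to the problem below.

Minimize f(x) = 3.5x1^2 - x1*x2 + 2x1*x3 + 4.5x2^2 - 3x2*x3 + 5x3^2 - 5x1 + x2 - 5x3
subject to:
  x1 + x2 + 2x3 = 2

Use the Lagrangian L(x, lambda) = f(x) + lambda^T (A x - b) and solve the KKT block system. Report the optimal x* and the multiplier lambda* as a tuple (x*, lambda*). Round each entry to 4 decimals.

Form the Lagrangian:
  L(x, lambda) = (1/2) x^T Q x + c^T x + lambda^T (A x - b)
Stationarity (grad_x L = 0): Q x + c + A^T lambda = 0.
Primal feasibility: A x = b.

This gives the KKT block system:
  [ Q   A^T ] [ x     ]   [-c ]
  [ A    0  ] [ lambda ] = [ b ]

Solving the linear system:
  x*      = (0.6754, 0.2172, 0.5537)
  lambda* = (-0.6181)
  f(x*)   = -2.3461

x* = (0.6754, 0.2172, 0.5537), lambda* = (-0.6181)


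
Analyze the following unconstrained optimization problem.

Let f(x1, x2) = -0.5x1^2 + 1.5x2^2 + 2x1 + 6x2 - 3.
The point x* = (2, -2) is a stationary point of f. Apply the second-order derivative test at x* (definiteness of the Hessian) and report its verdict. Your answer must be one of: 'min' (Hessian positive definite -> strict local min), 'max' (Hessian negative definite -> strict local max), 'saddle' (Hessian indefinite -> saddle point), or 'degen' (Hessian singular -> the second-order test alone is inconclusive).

Compute the Hessian H = grad^2 f:
  H = [[-1, 0], [0, 3]]
Verify stationarity: grad f(x*) = H x* + g = (0, 0).
Eigenvalues of H: -1, 3.
Eigenvalues have mixed signs, so H is indefinite -> x* is a saddle point.

saddle


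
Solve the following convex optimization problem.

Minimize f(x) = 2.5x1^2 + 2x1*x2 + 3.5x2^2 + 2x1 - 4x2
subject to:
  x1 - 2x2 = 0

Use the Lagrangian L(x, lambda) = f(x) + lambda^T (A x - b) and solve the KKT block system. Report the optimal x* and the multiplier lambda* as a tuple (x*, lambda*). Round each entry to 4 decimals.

Form the Lagrangian:
  L(x, lambda) = (1/2) x^T Q x + c^T x + lambda^T (A x - b)
Stationarity (grad_x L = 0): Q x + c + A^T lambda = 0.
Primal feasibility: A x = b.

This gives the KKT block system:
  [ Q   A^T ] [ x     ]   [-c ]
  [ A    0  ] [ lambda ] = [ b ]

Solving the linear system:
  x*      = (0, 0)
  lambda* = (-2)
  f(x*)   = 0

x* = (0, 0), lambda* = (-2)


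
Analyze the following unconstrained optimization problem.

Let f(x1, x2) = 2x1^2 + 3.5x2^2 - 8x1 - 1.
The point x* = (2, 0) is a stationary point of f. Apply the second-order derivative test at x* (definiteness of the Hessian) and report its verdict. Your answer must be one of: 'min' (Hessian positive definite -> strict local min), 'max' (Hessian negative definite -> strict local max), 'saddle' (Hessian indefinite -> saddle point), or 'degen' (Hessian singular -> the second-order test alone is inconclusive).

Compute the Hessian H = grad^2 f:
  H = [[4, 0], [0, 7]]
Verify stationarity: grad f(x*) = H x* + g = (0, 0).
Eigenvalues of H: 4, 7.
Both eigenvalues > 0, so H is positive definite -> x* is a strict local min.

min


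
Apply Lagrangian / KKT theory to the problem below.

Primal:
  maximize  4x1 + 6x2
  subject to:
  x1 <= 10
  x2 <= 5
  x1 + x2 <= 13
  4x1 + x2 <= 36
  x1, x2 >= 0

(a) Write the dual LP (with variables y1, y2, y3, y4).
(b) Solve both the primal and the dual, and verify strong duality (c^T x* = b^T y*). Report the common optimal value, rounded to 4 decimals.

The standard primal-dual pair for 'max c^T x s.t. A x <= b, x >= 0' is:
  Dual:  min b^T y  s.t.  A^T y >= c,  y >= 0.

So the dual LP is:
  minimize  10y1 + 5y2 + 13y3 + 36y4
  subject to:
    y1 + y3 + 4y4 >= 4
    y2 + y3 + y4 >= 6
    y1, y2, y3, y4 >= 0

Solving the primal: x* = (7.75, 5).
  primal value c^T x* = 61.
Solving the dual: y* = (0, 5, 0, 1).
  dual value b^T y* = 61.
Strong duality: c^T x* = b^T y*. Confirmed.

61


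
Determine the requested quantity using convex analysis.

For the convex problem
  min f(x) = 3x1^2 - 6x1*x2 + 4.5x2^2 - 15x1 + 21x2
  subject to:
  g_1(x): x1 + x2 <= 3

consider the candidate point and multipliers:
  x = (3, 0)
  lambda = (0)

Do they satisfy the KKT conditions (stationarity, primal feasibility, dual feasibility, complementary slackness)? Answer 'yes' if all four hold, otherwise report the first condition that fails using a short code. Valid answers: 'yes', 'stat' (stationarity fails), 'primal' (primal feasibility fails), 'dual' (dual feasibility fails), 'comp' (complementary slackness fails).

Gradient of f: grad f(x) = Q x + c = (3, 3)
Constraint values g_i(x) = a_i^T x - b_i:
  g_1((3, 0)) = 0
Stationarity residual: grad f(x) + sum_i lambda_i a_i = (3, 3)
  -> stationarity FAILS
Primal feasibility (all g_i <= 0): OK
Dual feasibility (all lambda_i >= 0): OK
Complementary slackness (lambda_i * g_i(x) = 0 for all i): OK

Verdict: the first failing condition is stationarity -> stat.

stat


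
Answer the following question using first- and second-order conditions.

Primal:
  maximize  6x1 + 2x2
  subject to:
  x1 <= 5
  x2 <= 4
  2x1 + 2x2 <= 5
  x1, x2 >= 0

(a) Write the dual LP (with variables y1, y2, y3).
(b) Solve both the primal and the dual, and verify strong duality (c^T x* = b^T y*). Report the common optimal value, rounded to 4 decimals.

The standard primal-dual pair for 'max c^T x s.t. A x <= b, x >= 0' is:
  Dual:  min b^T y  s.t.  A^T y >= c,  y >= 0.

So the dual LP is:
  minimize  5y1 + 4y2 + 5y3
  subject to:
    y1 + 2y3 >= 6
    y2 + 2y3 >= 2
    y1, y2, y3 >= 0

Solving the primal: x* = (2.5, 0).
  primal value c^T x* = 15.
Solving the dual: y* = (0, 0, 3).
  dual value b^T y* = 15.
Strong duality: c^T x* = b^T y*. Confirmed.

15


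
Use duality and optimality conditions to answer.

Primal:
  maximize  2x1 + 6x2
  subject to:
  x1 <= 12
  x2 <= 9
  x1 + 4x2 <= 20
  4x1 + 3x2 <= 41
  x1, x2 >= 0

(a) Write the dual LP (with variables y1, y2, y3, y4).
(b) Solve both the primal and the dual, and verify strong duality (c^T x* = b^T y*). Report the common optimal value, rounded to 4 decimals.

The standard primal-dual pair for 'max c^T x s.t. A x <= b, x >= 0' is:
  Dual:  min b^T y  s.t.  A^T y >= c,  y >= 0.

So the dual LP is:
  minimize  12y1 + 9y2 + 20y3 + 41y4
  subject to:
    y1 + y3 + 4y4 >= 2
    y2 + 4y3 + 3y4 >= 6
    y1, y2, y3, y4 >= 0

Solving the primal: x* = (8, 3).
  primal value c^T x* = 34.
Solving the dual: y* = (0, 0, 1.3846, 0.1538).
  dual value b^T y* = 34.
Strong duality: c^T x* = b^T y*. Confirmed.

34


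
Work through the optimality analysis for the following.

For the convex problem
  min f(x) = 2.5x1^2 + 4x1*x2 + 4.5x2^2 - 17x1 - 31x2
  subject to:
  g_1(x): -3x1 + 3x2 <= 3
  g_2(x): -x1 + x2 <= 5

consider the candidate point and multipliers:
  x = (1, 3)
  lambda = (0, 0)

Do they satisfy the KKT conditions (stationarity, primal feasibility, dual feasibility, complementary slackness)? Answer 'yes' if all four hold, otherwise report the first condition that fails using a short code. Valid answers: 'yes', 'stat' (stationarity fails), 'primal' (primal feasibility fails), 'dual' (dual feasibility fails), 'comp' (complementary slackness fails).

Gradient of f: grad f(x) = Q x + c = (0, 0)
Constraint values g_i(x) = a_i^T x - b_i:
  g_1((1, 3)) = 3
  g_2((1, 3)) = -3
Stationarity residual: grad f(x) + sum_i lambda_i a_i = (0, 0)
  -> stationarity OK
Primal feasibility (all g_i <= 0): FAILS
Dual feasibility (all lambda_i >= 0): OK
Complementary slackness (lambda_i * g_i(x) = 0 for all i): OK

Verdict: the first failing condition is primal_feasibility -> primal.

primal


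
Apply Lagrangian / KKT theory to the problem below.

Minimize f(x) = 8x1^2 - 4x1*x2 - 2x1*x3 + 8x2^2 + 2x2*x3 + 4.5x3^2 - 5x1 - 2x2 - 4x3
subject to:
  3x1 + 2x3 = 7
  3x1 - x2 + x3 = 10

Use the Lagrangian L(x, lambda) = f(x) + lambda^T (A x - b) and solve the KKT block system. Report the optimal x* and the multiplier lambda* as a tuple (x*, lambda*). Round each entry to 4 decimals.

Form the Lagrangian:
  L(x, lambda) = (1/2) x^T Q x + c^T x + lambda^T (A x - b)
Stationarity (grad_x L = 0): Q x + c + A^T lambda = 0.
Primal feasibility: A x = b.

This gives the KKT block system:
  [ Q   A^T ] [ x     ]   [-c ]
  [ A    0  ] [ lambda ] = [ b ]

Solving the linear system:
  x*      = (2.7293, -2.4061, -0.5939)
  lambda* = (36.1092, -52.6026)
  f(x*)   = 133.4017

x* = (2.7293, -2.4061, -0.5939), lambda* = (36.1092, -52.6026)


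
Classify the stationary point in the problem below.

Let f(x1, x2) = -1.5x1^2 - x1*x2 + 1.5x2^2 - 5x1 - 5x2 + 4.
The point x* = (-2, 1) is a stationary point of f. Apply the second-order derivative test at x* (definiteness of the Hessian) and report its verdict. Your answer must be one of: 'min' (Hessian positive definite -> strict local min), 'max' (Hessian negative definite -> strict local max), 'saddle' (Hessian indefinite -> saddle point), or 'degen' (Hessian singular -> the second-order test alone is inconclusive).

Compute the Hessian H = grad^2 f:
  H = [[-3, -1], [-1, 3]]
Verify stationarity: grad f(x*) = H x* + g = (0, 0).
Eigenvalues of H: -3.1623, 3.1623.
Eigenvalues have mixed signs, so H is indefinite -> x* is a saddle point.

saddle


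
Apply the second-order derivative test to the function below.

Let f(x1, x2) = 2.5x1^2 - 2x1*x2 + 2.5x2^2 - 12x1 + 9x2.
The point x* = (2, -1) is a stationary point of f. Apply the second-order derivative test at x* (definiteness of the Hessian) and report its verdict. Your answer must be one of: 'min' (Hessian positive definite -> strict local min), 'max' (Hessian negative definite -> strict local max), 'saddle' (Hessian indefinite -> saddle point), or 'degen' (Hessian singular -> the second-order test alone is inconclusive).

Compute the Hessian H = grad^2 f:
  H = [[5, -2], [-2, 5]]
Verify stationarity: grad f(x*) = H x* + g = (0, 0).
Eigenvalues of H: 3, 7.
Both eigenvalues > 0, so H is positive definite -> x* is a strict local min.

min


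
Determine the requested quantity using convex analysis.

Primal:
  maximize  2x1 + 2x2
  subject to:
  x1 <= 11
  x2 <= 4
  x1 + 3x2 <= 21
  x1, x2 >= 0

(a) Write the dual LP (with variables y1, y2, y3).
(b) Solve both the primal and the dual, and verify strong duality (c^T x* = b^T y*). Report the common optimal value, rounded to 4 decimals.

The standard primal-dual pair for 'max c^T x s.t. A x <= b, x >= 0' is:
  Dual:  min b^T y  s.t.  A^T y >= c,  y >= 0.

So the dual LP is:
  minimize  11y1 + 4y2 + 21y3
  subject to:
    y1 + y3 >= 2
    y2 + 3y3 >= 2
    y1, y2, y3 >= 0

Solving the primal: x* = (11, 3.3333).
  primal value c^T x* = 28.6667.
Solving the dual: y* = (1.3333, 0, 0.6667).
  dual value b^T y* = 28.6667.
Strong duality: c^T x* = b^T y*. Confirmed.

28.6667


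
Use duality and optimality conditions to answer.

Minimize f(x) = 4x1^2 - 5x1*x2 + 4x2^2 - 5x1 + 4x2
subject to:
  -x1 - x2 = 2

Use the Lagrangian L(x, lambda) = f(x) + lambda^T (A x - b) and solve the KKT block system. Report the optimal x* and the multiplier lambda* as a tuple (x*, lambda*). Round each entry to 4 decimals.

Form the Lagrangian:
  L(x, lambda) = (1/2) x^T Q x + c^T x + lambda^T (A x - b)
Stationarity (grad_x L = 0): Q x + c + A^T lambda = 0.
Primal feasibility: A x = b.

This gives the KKT block system:
  [ Q   A^T ] [ x     ]   [-c ]
  [ A    0  ] [ lambda ] = [ b ]

Solving the linear system:
  x*      = (-0.6538, -1.3462)
  lambda* = (-3.5)
  f(x*)   = 2.4423

x* = (-0.6538, -1.3462), lambda* = (-3.5)


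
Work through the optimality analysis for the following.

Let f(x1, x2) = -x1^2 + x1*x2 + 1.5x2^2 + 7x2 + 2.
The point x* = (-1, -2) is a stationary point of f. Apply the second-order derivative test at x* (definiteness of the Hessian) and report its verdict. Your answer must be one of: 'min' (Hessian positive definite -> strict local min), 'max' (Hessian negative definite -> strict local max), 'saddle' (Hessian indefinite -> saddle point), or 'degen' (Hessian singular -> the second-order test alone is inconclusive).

Compute the Hessian H = grad^2 f:
  H = [[-2, 1], [1, 3]]
Verify stationarity: grad f(x*) = H x* + g = (0, 0).
Eigenvalues of H: -2.1926, 3.1926.
Eigenvalues have mixed signs, so H is indefinite -> x* is a saddle point.

saddle


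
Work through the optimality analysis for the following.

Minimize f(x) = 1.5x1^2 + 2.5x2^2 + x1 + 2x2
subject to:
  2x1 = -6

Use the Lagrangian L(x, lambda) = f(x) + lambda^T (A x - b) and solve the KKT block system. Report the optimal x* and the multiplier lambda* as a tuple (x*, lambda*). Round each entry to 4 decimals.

Form the Lagrangian:
  L(x, lambda) = (1/2) x^T Q x + c^T x + lambda^T (A x - b)
Stationarity (grad_x L = 0): Q x + c + A^T lambda = 0.
Primal feasibility: A x = b.

This gives the KKT block system:
  [ Q   A^T ] [ x     ]   [-c ]
  [ A    0  ] [ lambda ] = [ b ]

Solving the linear system:
  x*      = (-3, -0.4)
  lambda* = (4)
  f(x*)   = 10.1

x* = (-3, -0.4), lambda* = (4)


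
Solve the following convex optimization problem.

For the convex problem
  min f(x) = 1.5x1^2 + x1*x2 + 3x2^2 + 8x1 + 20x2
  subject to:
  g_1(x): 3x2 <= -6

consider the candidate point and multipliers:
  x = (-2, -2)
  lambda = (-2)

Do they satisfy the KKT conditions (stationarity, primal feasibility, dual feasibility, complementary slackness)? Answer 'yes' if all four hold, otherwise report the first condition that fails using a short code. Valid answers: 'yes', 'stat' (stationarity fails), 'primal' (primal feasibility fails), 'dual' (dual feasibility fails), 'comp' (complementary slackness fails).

Gradient of f: grad f(x) = Q x + c = (0, 6)
Constraint values g_i(x) = a_i^T x - b_i:
  g_1((-2, -2)) = 0
Stationarity residual: grad f(x) + sum_i lambda_i a_i = (0, 0)
  -> stationarity OK
Primal feasibility (all g_i <= 0): OK
Dual feasibility (all lambda_i >= 0): FAILS
Complementary slackness (lambda_i * g_i(x) = 0 for all i): OK

Verdict: the first failing condition is dual_feasibility -> dual.

dual


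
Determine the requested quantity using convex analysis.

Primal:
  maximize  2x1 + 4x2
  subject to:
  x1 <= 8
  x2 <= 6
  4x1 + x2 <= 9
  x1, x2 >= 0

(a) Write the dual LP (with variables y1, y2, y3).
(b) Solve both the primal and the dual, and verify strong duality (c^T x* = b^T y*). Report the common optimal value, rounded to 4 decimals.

The standard primal-dual pair for 'max c^T x s.t. A x <= b, x >= 0' is:
  Dual:  min b^T y  s.t.  A^T y >= c,  y >= 0.

So the dual LP is:
  minimize  8y1 + 6y2 + 9y3
  subject to:
    y1 + 4y3 >= 2
    y2 + y3 >= 4
    y1, y2, y3 >= 0

Solving the primal: x* = (0.75, 6).
  primal value c^T x* = 25.5.
Solving the dual: y* = (0, 3.5, 0.5).
  dual value b^T y* = 25.5.
Strong duality: c^T x* = b^T y*. Confirmed.

25.5


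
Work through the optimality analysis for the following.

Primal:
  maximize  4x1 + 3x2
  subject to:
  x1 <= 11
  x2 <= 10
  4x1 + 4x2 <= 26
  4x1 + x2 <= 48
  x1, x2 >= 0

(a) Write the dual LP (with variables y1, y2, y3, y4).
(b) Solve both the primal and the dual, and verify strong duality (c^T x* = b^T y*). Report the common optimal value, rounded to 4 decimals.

The standard primal-dual pair for 'max c^T x s.t. A x <= b, x >= 0' is:
  Dual:  min b^T y  s.t.  A^T y >= c,  y >= 0.

So the dual LP is:
  minimize  11y1 + 10y2 + 26y3 + 48y4
  subject to:
    y1 + 4y3 + 4y4 >= 4
    y2 + 4y3 + y4 >= 3
    y1, y2, y3, y4 >= 0

Solving the primal: x* = (6.5, 0).
  primal value c^T x* = 26.
Solving the dual: y* = (0, 0, 1, 0).
  dual value b^T y* = 26.
Strong duality: c^T x* = b^T y*. Confirmed.

26


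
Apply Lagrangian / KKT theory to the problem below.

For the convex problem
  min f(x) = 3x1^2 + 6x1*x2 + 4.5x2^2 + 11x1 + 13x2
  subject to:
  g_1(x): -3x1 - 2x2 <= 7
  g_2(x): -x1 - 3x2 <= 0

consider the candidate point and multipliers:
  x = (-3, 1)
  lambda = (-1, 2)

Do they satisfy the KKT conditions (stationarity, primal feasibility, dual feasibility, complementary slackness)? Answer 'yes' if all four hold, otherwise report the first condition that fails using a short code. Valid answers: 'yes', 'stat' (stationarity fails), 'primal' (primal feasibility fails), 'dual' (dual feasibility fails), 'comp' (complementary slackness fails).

Gradient of f: grad f(x) = Q x + c = (-1, 4)
Constraint values g_i(x) = a_i^T x - b_i:
  g_1((-3, 1)) = 0
  g_2((-3, 1)) = 0
Stationarity residual: grad f(x) + sum_i lambda_i a_i = (0, 0)
  -> stationarity OK
Primal feasibility (all g_i <= 0): OK
Dual feasibility (all lambda_i >= 0): FAILS
Complementary slackness (lambda_i * g_i(x) = 0 for all i): OK

Verdict: the first failing condition is dual_feasibility -> dual.

dual


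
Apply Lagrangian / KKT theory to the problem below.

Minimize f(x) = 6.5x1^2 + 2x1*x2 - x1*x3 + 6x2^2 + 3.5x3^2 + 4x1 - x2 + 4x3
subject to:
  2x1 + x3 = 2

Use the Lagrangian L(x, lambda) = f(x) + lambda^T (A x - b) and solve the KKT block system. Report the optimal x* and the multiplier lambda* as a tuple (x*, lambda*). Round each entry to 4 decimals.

Form the Lagrangian:
  L(x, lambda) = (1/2) x^T Q x + c^T x + lambda^T (A x - b)
Stationarity (grad_x L = 0): Q x + c + A^T lambda = 0.
Primal feasibility: A x = b.

This gives the KKT block system:
  [ Q   A^T ] [ x     ]   [-c ]
  [ A    0  ] [ lambda ] = [ b ]

Solving the linear system:
  x*      = (0.7575, -0.0429, 0.4851)
  lambda* = (-6.6381)
  f(x*)   = 9.1446

x* = (0.7575, -0.0429, 0.4851), lambda* = (-6.6381)


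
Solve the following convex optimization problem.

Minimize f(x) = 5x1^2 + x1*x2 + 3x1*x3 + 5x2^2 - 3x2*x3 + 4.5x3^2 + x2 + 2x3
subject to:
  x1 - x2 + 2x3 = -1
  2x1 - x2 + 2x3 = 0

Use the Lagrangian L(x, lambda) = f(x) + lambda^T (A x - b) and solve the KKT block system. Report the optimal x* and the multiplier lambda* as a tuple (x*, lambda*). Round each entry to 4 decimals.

Form the Lagrangian:
  L(x, lambda) = (1/2) x^T Q x + c^T x + lambda^T (A x - b)
Stationarity (grad_x L = 0): Q x + c + A^T lambda = 0.
Primal feasibility: A x = b.

This gives the KKT block system:
  [ Q   A^T ] [ x     ]   [-c ]
  [ A    0  ] [ lambda ] = [ b ]

Solving the linear system:
  x*      = (1, -0.3243, -1.1622)
  lambda* = (10.6757, -8.4324)
  f(x*)   = 4.0135

x* = (1, -0.3243, -1.1622), lambda* = (10.6757, -8.4324)


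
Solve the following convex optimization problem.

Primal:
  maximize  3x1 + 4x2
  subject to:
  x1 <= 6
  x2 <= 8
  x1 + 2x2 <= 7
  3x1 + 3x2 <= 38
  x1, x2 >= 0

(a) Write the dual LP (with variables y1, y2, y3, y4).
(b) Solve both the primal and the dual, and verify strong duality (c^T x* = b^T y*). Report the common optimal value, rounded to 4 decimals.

The standard primal-dual pair for 'max c^T x s.t. A x <= b, x >= 0' is:
  Dual:  min b^T y  s.t.  A^T y >= c,  y >= 0.

So the dual LP is:
  minimize  6y1 + 8y2 + 7y3 + 38y4
  subject to:
    y1 + y3 + 3y4 >= 3
    y2 + 2y3 + 3y4 >= 4
    y1, y2, y3, y4 >= 0

Solving the primal: x* = (6, 0.5).
  primal value c^T x* = 20.
Solving the dual: y* = (1, 0, 2, 0).
  dual value b^T y* = 20.
Strong duality: c^T x* = b^T y*. Confirmed.

20


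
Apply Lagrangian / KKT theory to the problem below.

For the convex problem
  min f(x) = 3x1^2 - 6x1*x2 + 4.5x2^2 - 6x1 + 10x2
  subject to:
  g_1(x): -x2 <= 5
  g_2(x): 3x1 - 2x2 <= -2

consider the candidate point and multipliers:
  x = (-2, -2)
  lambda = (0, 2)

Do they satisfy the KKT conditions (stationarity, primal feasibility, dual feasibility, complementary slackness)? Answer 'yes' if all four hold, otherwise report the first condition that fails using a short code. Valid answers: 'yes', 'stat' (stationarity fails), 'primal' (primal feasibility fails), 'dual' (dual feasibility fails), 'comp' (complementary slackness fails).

Gradient of f: grad f(x) = Q x + c = (-6, 4)
Constraint values g_i(x) = a_i^T x - b_i:
  g_1((-2, -2)) = -3
  g_2((-2, -2)) = 0
Stationarity residual: grad f(x) + sum_i lambda_i a_i = (0, 0)
  -> stationarity OK
Primal feasibility (all g_i <= 0): OK
Dual feasibility (all lambda_i >= 0): OK
Complementary slackness (lambda_i * g_i(x) = 0 for all i): OK

Verdict: yes, KKT holds.

yes


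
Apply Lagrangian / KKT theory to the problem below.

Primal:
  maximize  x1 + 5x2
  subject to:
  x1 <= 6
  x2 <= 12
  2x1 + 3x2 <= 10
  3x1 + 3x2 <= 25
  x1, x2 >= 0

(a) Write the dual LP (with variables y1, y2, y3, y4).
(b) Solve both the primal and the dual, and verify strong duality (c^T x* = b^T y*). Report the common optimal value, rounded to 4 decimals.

The standard primal-dual pair for 'max c^T x s.t. A x <= b, x >= 0' is:
  Dual:  min b^T y  s.t.  A^T y >= c,  y >= 0.

So the dual LP is:
  minimize  6y1 + 12y2 + 10y3 + 25y4
  subject to:
    y1 + 2y3 + 3y4 >= 1
    y2 + 3y3 + 3y4 >= 5
    y1, y2, y3, y4 >= 0

Solving the primal: x* = (0, 3.3333).
  primal value c^T x* = 16.6667.
Solving the dual: y* = (0, 0, 1.6667, 0).
  dual value b^T y* = 16.6667.
Strong duality: c^T x* = b^T y*. Confirmed.

16.6667


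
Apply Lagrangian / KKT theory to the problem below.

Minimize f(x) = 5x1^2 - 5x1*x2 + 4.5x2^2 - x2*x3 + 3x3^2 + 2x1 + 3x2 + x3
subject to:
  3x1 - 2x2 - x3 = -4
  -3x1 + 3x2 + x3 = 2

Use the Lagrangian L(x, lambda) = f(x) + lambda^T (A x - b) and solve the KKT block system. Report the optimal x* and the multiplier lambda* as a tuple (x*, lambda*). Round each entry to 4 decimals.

Form the Lagrangian:
  L(x, lambda) = (1/2) x^T Q x + c^T x + lambda^T (A x - b)
Stationarity (grad_x L = 0): Q x + c + A^T lambda = 0.
Primal feasibility: A x = b.

This gives the KKT block system:
  [ Q   A^T ] [ x     ]   [-c ]
  [ A    0  ] [ lambda ] = [ b ]

Solving the linear system:
  x*      = (-2.5781, -2, 0.2656)
  lambda* = (16.1563, 11.5625)
  f(x*)   = 15.3047

x* = (-2.5781, -2, 0.2656), lambda* = (16.1563, 11.5625)


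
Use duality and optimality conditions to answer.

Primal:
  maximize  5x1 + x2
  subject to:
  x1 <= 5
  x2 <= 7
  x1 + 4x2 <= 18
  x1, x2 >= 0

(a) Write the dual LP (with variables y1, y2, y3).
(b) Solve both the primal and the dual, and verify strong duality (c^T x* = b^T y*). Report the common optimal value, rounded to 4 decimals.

The standard primal-dual pair for 'max c^T x s.t. A x <= b, x >= 0' is:
  Dual:  min b^T y  s.t.  A^T y >= c,  y >= 0.

So the dual LP is:
  minimize  5y1 + 7y2 + 18y3
  subject to:
    y1 + y3 >= 5
    y2 + 4y3 >= 1
    y1, y2, y3 >= 0

Solving the primal: x* = (5, 3.25).
  primal value c^T x* = 28.25.
Solving the dual: y* = (4.75, 0, 0.25).
  dual value b^T y* = 28.25.
Strong duality: c^T x* = b^T y*. Confirmed.

28.25


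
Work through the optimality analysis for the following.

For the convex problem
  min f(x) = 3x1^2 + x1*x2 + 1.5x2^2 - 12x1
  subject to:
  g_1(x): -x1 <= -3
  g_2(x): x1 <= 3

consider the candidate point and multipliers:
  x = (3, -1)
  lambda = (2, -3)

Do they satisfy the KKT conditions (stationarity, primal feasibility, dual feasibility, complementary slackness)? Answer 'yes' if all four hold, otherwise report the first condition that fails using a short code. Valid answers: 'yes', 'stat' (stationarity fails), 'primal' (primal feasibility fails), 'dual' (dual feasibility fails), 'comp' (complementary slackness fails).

Gradient of f: grad f(x) = Q x + c = (5, 0)
Constraint values g_i(x) = a_i^T x - b_i:
  g_1((3, -1)) = 0
  g_2((3, -1)) = 0
Stationarity residual: grad f(x) + sum_i lambda_i a_i = (0, 0)
  -> stationarity OK
Primal feasibility (all g_i <= 0): OK
Dual feasibility (all lambda_i >= 0): FAILS
Complementary slackness (lambda_i * g_i(x) = 0 for all i): OK

Verdict: the first failing condition is dual_feasibility -> dual.

dual


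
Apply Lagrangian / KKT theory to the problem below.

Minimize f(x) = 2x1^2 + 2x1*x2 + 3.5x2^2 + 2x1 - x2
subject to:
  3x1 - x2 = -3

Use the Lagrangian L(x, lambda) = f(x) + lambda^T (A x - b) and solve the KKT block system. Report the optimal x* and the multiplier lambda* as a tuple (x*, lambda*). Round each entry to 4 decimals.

Form the Lagrangian:
  L(x, lambda) = (1/2) x^T Q x + c^T x + lambda^T (A x - b)
Stationarity (grad_x L = 0): Q x + c + A^T lambda = 0.
Primal feasibility: A x = b.

This gives the KKT block system:
  [ Q   A^T ] [ x     ]   [-c ]
  [ A    0  ] [ lambda ] = [ b ]

Solving the linear system:
  x*      = (-0.8608, 0.4177)
  lambda* = (0.2025)
  f(x*)   = -0.7658

x* = (-0.8608, 0.4177), lambda* = (0.2025)


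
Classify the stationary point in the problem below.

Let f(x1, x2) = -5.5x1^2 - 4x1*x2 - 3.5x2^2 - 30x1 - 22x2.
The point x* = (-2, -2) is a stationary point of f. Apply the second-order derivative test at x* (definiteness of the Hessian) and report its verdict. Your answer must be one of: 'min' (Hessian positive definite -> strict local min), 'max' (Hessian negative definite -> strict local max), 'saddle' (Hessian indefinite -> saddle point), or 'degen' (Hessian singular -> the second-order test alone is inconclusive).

Compute the Hessian H = grad^2 f:
  H = [[-11, -4], [-4, -7]]
Verify stationarity: grad f(x*) = H x* + g = (0, 0).
Eigenvalues of H: -13.4721, -4.5279.
Both eigenvalues < 0, so H is negative definite -> x* is a strict local max.

max


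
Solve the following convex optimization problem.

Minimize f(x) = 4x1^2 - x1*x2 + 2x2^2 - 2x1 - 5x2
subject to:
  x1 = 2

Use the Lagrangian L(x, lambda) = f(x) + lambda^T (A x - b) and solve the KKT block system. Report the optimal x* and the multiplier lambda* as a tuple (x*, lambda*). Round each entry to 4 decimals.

Form the Lagrangian:
  L(x, lambda) = (1/2) x^T Q x + c^T x + lambda^T (A x - b)
Stationarity (grad_x L = 0): Q x + c + A^T lambda = 0.
Primal feasibility: A x = b.

This gives the KKT block system:
  [ Q   A^T ] [ x     ]   [-c ]
  [ A    0  ] [ lambda ] = [ b ]

Solving the linear system:
  x*      = (2, 1.75)
  lambda* = (-12.25)
  f(x*)   = 5.875

x* = (2, 1.75), lambda* = (-12.25)


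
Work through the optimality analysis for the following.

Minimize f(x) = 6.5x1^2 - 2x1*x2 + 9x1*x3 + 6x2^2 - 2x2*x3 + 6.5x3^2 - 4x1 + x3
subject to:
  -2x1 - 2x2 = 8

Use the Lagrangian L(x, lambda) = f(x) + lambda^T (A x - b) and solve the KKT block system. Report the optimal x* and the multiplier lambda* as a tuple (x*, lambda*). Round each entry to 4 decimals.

Form the Lagrangian:
  L(x, lambda) = (1/2) x^T Q x + c^T x + lambda^T (A x - b)
Stationarity (grad_x L = 0): Q x + c + A^T lambda = 0.
Primal feasibility: A x = b.

This gives the KKT block system:
  [ Q   A^T ] [ x     ]   [-c ]
  [ A    0  ] [ lambda ] = [ b ]

Solving the linear system:
  x*      = (-2.2539, -1.7461, 1.2148)
  lambda* = (-9.4375)
  f(x*)   = 42.8652

x* = (-2.2539, -1.7461, 1.2148), lambda* = (-9.4375)
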